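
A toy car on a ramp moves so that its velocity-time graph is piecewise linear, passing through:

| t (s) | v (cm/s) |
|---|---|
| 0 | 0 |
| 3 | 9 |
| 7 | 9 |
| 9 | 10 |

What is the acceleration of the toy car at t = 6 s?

Acceleration is the slope of the v-t graph on 3–7 s: (9 − 9)/(7 − 3) = 0 cm/s².

0 cm/s²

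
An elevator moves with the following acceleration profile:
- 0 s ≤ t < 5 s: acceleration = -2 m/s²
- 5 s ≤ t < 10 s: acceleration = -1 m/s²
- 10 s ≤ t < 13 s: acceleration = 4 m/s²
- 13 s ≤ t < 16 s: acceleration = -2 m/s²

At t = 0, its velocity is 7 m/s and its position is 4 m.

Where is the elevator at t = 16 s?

On each constant-a segment, Δv = aΔt and Δx = v₀Δt + ½aΔt²; chain segment to segment.
0–5 s: v starts 7 m/s; Δx = 7·5 + ½·-2·5² = 10 m; v ends -3 m/s.
5–10 s: v starts -3 m/s; Δx = -3·5 + ½·-1·5² = -27.5 m; v ends -8 m/s.
10–13 s: v starts -8 m/s; Δx = -8·3 + ½·4·3² = -6 m; v ends 4 m/s.
13–16 s: v starts 4 m/s; Δx = 4·3 + ½·-2·3² = 3 m; v ends -2 m/s.
x(16) = 4 + Σ Δx = -16.5 m.

-16.5 m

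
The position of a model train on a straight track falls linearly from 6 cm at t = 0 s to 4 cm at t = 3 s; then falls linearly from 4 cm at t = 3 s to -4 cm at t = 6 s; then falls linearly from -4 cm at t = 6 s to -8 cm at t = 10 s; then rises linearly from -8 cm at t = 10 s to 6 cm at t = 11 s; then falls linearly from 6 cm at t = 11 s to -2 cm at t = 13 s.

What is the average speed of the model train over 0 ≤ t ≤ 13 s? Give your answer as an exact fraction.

36/13 cm/s

Average speed = (total path length)/(elapsed time); on a piecewise-linear x-t graph the path length is Σ|Δx|.
0–3 s: |Δx| = |4 − 6| = 2 cm
3–6 s: |Δx| = |-4 − 4| = 8 cm
6–10 s: |Δx| = |-8 − -4| = 4 cm
10–11 s: |Δx| = |6 − -8| = 14 cm
11–13 s: |Δx| = |-2 − 6| = 8 cm
Total path = 36 cm; average speed = 36/13 = 36/13 cm/s.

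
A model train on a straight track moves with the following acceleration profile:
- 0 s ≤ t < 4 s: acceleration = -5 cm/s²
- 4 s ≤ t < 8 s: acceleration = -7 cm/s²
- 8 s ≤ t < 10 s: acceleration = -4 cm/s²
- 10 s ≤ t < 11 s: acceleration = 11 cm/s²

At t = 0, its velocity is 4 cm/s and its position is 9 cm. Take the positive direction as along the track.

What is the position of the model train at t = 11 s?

On each constant-a segment, Δv = aΔt and Δx = v₀Δt + ½aΔt²; chain segment to segment.
0–4 s: v starts 4 cm/s; Δx = 4·4 + ½·-5·4² = -24 cm; v ends -16 cm/s.
4–8 s: v starts -16 cm/s; Δx = -16·4 + ½·-7·4² = -120 cm; v ends -44 cm/s.
8–10 s: v starts -44 cm/s; Δx = -44·2 + ½·-4·2² = -96 cm; v ends -52 cm/s.
10–11 s: v starts -52 cm/s; Δx = -52·1 + ½·11·1² = -46.5 cm; v ends -41 cm/s.
x(11) = 9 + Σ Δx = -277.5 cm.

-277.5 cm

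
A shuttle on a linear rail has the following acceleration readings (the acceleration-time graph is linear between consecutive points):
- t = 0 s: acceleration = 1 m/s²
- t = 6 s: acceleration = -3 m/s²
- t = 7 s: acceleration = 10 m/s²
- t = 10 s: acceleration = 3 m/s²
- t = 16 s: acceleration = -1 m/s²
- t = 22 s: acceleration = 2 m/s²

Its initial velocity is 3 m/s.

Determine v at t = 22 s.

29 m/s

Δv equals the area under the a-t graph; then v = v₀ + Δv.
0–6 s: ½(1 + -3)(6) = -6 m/s
6–7 s: ½(-3 + 10)(1) = 3.5 m/s
7–10 s: ½(10 + 3)(3) = 19.5 m/s
10–16 s: ½(3 + -1)(6) = 6 m/s
16–22 s: ½(-1 + 2)(6) = 3 m/s
Δv = 26 m/s, so v(22) = 3 + (26) = 29 m/s.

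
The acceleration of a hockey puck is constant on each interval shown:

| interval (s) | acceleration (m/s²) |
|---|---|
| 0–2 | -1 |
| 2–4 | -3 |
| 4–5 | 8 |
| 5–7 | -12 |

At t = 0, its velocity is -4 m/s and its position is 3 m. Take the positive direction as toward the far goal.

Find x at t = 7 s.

-65 m

On each constant-a segment, Δv = aΔt and Δx = v₀Δt + ½aΔt²; chain segment to segment.
0–2 s: v starts -4 m/s; Δx = -4·2 + ½·-1·2² = -10 m; v ends -6 m/s.
2–4 s: v starts -6 m/s; Δx = -6·2 + ½·-3·2² = -18 m; v ends -12 m/s.
4–5 s: v starts -12 m/s; Δx = -12·1 + ½·8·1² = -8 m; v ends -4 m/s.
5–7 s: v starts -4 m/s; Δx = -4·2 + ½·-12·2² = -32 m; v ends -28 m/s.
x(7) = 3 + Σ Δx = -65 m.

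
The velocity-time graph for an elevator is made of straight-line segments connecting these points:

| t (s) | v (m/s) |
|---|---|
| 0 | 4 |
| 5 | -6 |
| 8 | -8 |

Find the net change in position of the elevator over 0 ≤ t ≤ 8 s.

Displacement is the signed area under the v-t curve.
0–5 s: ½(4 + -6)(5) = -5 m
5–8 s: ½(-6 + -8)(3) = -21 m
Net displacement = -26 m

-26 m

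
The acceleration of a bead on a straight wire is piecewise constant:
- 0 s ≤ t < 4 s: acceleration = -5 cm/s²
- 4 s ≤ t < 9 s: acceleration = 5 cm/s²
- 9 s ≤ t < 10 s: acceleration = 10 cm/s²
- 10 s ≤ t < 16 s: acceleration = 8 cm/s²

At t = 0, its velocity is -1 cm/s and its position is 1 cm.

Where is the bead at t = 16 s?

On each constant-a segment, Δv = aΔt and Δx = v₀Δt + ½aΔt²; chain segment to segment.
0–4 s: v starts -1 cm/s; Δx = -1·4 + ½·-5·4² = -44 cm; v ends -21 cm/s.
4–9 s: v starts -21 cm/s; Δx = -21·5 + ½·5·5² = -42.5 cm; v ends 4 cm/s.
9–10 s: v starts 4 cm/s; Δx = 4·1 + ½·10·1² = 9 cm; v ends 14 cm/s.
10–16 s: v starts 14 cm/s; Δx = 14·6 + ½·8·6² = 228 cm; v ends 62 cm/s.
x(16) = 1 + Σ Δx = 151.5 cm.

151.5 cm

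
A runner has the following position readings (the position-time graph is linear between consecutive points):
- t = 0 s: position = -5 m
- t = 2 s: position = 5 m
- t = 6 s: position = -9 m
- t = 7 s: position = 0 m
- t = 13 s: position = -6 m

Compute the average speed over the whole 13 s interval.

Average speed = (total path length)/(elapsed time); on a piecewise-linear x-t graph the path length is Σ|Δx|.
0–2 s: |Δx| = |5 − -5| = 10 m
2–6 s: |Δx| = |-9 − 5| = 14 m
6–7 s: |Δx| = |0 − -9| = 9 m
7–13 s: |Δx| = |-6 − 0| = 6 m
Total path = 39 m; average speed = 39/13 = 3 m/s.

3 m/s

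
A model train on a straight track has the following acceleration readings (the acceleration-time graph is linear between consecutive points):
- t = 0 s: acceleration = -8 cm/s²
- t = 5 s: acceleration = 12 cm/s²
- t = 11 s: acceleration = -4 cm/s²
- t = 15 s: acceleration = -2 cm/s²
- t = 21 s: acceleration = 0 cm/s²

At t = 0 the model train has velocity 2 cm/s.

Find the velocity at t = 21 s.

18 cm/s

Δv equals the area under the a-t graph; then v = v₀ + Δv.
0–5 s: ½(-8 + 12)(5) = 10 cm/s
5–11 s: ½(12 + -4)(6) = 24 cm/s
11–15 s: ½(-4 + -2)(4) = -12 cm/s
15–21 s: ½(-2 + 0)(6) = -6 cm/s
Δv = 16 cm/s, so v(21) = 2 + (16) = 18 cm/s.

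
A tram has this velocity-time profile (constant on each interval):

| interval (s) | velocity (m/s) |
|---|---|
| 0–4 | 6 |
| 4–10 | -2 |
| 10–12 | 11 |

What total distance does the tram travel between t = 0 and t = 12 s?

58 m

Total distance travelled is ∫|v| dt — sum the magnitudes of each area piece.
0–4 s: |6| × 4 = 24 m
4–10 s: |-2| × 6 = 12 m
10–12 s: |11| × 2 = 22 m
Total distance = 58 m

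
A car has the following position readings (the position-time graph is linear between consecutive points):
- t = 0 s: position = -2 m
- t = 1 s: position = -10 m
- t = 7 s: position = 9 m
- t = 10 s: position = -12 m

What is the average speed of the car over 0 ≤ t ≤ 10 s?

4.8 m/s

Average speed = (total path length)/(elapsed time); on a piecewise-linear x-t graph the path length is Σ|Δx|.
0–1 s: |Δx| = |-10 − -2| = 8 m
1–7 s: |Δx| = |9 − -10| = 19 m
7–10 s: |Δx| = |-12 − 9| = 21 m
Total path = 48 m; average speed = 48/10 = 4.8 m/s.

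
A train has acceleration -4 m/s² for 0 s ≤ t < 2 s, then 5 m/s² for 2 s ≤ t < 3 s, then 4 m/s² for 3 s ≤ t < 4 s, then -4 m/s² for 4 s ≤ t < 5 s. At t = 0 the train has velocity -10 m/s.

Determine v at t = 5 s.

Δv equals the area under the a-t graph; then v = v₀ + Δv.
0–2 s: -4 × 2 = -8 m/s
2–3 s: 5 × 1 = 5 m/s
3–4 s: 4 × 1 = 4 m/s
4–5 s: -4 × 1 = -4 m/s
Δv = -3 m/s, so v(5) = -10 + (-3) = -13 m/s.

-13 m/s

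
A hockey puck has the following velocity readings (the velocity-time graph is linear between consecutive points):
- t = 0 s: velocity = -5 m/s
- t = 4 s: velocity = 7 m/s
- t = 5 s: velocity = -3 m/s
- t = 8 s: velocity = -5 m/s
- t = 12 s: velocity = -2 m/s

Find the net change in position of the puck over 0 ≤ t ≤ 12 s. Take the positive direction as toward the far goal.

-20 m

Displacement is the signed area under the v-t curve.
0–4 s: ½(-5 + 7)(4) = 4 m
4–5 s: ½(7 + -3)(1) = 2 m
5–8 s: ½(-3 + -5)(3) = -12 m
8–12 s: ½(-5 + -2)(4) = -14 m
Net displacement = -20 m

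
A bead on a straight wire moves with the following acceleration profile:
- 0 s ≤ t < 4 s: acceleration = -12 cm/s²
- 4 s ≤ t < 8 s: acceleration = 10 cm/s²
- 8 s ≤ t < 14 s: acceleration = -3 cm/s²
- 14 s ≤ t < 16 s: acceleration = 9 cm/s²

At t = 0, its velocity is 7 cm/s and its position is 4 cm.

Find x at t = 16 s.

-228 cm

On each constant-a segment, Δv = aΔt and Δx = v₀Δt + ½aΔt²; chain segment to segment.
0–4 s: v starts 7 cm/s; Δx = 7·4 + ½·-12·4² = -68 cm; v ends -41 cm/s.
4–8 s: v starts -41 cm/s; Δx = -41·4 + ½·10·4² = -84 cm; v ends -1 cm/s.
8–14 s: v starts -1 cm/s; Δx = -1·6 + ½·-3·6² = -60 cm; v ends -19 cm/s.
14–16 s: v starts -19 cm/s; Δx = -19·2 + ½·9·2² = -20 cm; v ends -1 cm/s.
x(16) = 4 + Σ Δx = -228 cm.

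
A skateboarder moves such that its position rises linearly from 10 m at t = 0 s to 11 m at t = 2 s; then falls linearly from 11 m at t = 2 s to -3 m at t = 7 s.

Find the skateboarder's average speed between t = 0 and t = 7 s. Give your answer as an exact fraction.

15/7 m/s

Average speed = (total path length)/(elapsed time); on a piecewise-linear x-t graph the path length is Σ|Δx|.
0–2 s: |Δx| = |11 − 10| = 1 m
2–7 s: |Δx| = |-3 − 11| = 14 m
Total path = 15 m; average speed = 15/7 = 15/7 m/s.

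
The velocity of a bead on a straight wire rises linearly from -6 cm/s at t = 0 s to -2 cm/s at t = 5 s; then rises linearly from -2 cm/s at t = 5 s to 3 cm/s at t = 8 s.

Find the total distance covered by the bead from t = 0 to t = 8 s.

Total distance travelled is ∫|v| dt — sum the magnitudes of each area piece.
0–5 s: |½(-6 + -2)(5)| = 20 cm
5–8 s: v = 0 at t = 6.2 s; triangle areas 1.2 + 2.7 = 3.9 cm
Total distance = 23.9 cm

23.9 cm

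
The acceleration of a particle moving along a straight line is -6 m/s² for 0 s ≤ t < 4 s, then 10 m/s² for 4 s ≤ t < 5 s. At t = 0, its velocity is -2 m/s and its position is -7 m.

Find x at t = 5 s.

-84 m

On each constant-a segment, Δv = aΔt and Δx = v₀Δt + ½aΔt²; chain segment to segment.
0–4 s: v starts -2 m/s; Δx = -2·4 + ½·-6·4² = -56 m; v ends -26 m/s.
4–5 s: v starts -26 m/s; Δx = -26·1 + ½·10·1² = -21 m; v ends -16 m/s.
x(5) = -7 + Σ Δx = -84 m.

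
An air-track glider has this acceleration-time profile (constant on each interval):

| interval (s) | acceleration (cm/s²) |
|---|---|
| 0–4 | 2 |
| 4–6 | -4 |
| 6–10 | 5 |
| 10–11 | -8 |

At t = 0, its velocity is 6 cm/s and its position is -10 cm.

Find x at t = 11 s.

On each constant-a segment, Δv = aΔt and Δx = v₀Δt + ½aΔt²; chain segment to segment.
0–4 s: v starts 6 cm/s; Δx = 6·4 + ½·2·4² = 40 cm; v ends 14 cm/s.
4–6 s: v starts 14 cm/s; Δx = 14·2 + ½·-4·2² = 20 cm; v ends 6 cm/s.
6–10 s: v starts 6 cm/s; Δx = 6·4 + ½·5·4² = 64 cm; v ends 26 cm/s.
10–11 s: v starts 26 cm/s; Δx = 26·1 + ½·-8·1² = 22 cm; v ends 18 cm/s.
x(11) = -10 + Σ Δx = 136 cm.

136 cm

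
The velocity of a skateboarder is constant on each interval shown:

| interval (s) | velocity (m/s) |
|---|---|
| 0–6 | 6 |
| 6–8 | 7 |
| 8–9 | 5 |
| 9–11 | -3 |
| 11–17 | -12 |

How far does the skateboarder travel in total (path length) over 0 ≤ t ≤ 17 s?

133 m

Total distance travelled is ∫|v| dt — sum the magnitudes of each area piece.
0–6 s: |6| × 6 = 36 m
6–8 s: |7| × 2 = 14 m
8–9 s: |5| × 1 = 5 m
9–11 s: |-3| × 2 = 6 m
11–17 s: |-12| × 6 = 72 m
Total distance = 133 m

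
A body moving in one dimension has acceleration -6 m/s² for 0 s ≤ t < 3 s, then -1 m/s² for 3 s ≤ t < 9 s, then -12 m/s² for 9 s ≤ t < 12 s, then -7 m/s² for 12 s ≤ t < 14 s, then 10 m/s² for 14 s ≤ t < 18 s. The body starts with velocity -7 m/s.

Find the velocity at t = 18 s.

Δv equals the area under the a-t graph; then v = v₀ + Δv.
0–3 s: -6 × 3 = -18 m/s
3–9 s: -1 × 6 = -6 m/s
9–12 s: -12 × 3 = -36 m/s
12–14 s: -7 × 2 = -14 m/s
14–18 s: 10 × 4 = 40 m/s
Δv = -34 m/s, so v(18) = -7 + (-34) = -41 m/s.

-41 m/s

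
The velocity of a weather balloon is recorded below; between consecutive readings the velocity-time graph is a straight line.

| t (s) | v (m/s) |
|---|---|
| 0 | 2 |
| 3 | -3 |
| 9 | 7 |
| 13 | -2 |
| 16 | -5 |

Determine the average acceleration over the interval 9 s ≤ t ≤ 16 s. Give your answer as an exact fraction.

-12/7 m/s²

Average acceleration = Δv/Δt = (-5 − 7)/(16 − 9) = -12/7 m/s².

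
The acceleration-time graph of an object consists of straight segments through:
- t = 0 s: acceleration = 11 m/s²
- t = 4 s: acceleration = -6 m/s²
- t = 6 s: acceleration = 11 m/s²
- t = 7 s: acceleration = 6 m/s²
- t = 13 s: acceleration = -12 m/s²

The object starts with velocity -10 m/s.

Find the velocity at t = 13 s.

-4.5 m/s

Δv equals the area under the a-t graph; then v = v₀ + Δv.
0–4 s: ½(11 + -6)(4) = 10 m/s
4–6 s: ½(-6 + 11)(2) = 5 m/s
6–7 s: ½(11 + 6)(1) = 8.5 m/s
7–13 s: ½(6 + -12)(6) = -18 m/s
Δv = 5.5 m/s, so v(13) = -10 + (5.5) = -4.5 m/s.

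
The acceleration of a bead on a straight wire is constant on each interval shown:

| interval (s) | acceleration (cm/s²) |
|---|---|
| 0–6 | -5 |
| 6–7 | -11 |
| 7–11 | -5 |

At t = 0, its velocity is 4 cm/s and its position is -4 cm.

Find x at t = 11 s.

-289.5 cm

On each constant-a segment, Δv = aΔt and Δx = v₀Δt + ½aΔt²; chain segment to segment.
0–6 s: v starts 4 cm/s; Δx = 4·6 + ½·-5·6² = -66 cm; v ends -26 cm/s.
6–7 s: v starts -26 cm/s; Δx = -26·1 + ½·-11·1² = -31.5 cm; v ends -37 cm/s.
7–11 s: v starts -37 cm/s; Δx = -37·4 + ½·-5·4² = -188 cm; v ends -57 cm/s.
x(11) = -4 + Σ Δx = -289.5 cm.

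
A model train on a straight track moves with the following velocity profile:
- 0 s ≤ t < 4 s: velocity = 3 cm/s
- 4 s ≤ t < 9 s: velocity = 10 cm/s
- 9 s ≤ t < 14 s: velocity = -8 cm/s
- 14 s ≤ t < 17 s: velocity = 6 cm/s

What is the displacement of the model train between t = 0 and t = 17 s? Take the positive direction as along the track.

Net displacement equals the area under the velocity-time graph (areas below the axis count negative).
0–4 s: 3 × 4 = 12 cm
4–9 s: 10 × 5 = 50 cm
9–14 s: -8 × 5 = -40 cm
14–17 s: 6 × 3 = 18 cm
Net displacement = 40 cm

40 cm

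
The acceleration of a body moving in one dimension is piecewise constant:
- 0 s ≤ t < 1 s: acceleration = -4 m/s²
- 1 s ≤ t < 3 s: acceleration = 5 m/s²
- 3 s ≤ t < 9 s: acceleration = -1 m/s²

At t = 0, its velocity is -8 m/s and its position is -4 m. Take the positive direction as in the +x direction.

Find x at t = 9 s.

-58 m

On each constant-a segment, Δv = aΔt and Δx = v₀Δt + ½aΔt²; chain segment to segment.
0–1 s: v starts -8 m/s; Δx = -8·1 + ½·-4·1² = -10 m; v ends -12 m/s.
1–3 s: v starts -12 m/s; Δx = -12·2 + ½·5·2² = -14 m; v ends -2 m/s.
3–9 s: v starts -2 m/s; Δx = -2·6 + ½·-1·6² = -30 m; v ends -8 m/s.
x(9) = -4 + Σ Δx = -58 m.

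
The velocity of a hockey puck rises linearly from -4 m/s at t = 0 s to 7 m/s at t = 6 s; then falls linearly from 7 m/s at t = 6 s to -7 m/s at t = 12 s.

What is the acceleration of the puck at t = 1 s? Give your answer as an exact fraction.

11/6 m/s²

Acceleration is the slope of the v-t graph on 0–6 s: (7 − -4)/(6 − 0) = 11/6 m/s².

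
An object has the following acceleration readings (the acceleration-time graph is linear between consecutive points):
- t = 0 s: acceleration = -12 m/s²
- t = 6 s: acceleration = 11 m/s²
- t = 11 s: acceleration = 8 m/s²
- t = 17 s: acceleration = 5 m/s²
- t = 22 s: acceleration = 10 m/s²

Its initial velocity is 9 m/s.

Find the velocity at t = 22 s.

Δv equals the area under the a-t graph; then v = v₀ + Δv.
0–6 s: ½(-12 + 11)(6) = -3 m/s
6–11 s: ½(11 + 8)(5) = 47.5 m/s
11–17 s: ½(8 + 5)(6) = 39 m/s
17–22 s: ½(5 + 10)(5) = 37.5 m/s
Δv = 121 m/s, so v(22) = 9 + (121) = 130 m/s.

130 m/s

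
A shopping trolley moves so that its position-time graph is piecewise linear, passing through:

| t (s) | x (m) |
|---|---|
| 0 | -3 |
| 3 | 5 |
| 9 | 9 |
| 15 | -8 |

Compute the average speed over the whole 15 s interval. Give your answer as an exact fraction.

29/15 m/s

Average speed = (total path length)/(elapsed time); on a piecewise-linear x-t graph the path length is Σ|Δx|.
0–3 s: |Δx| = |5 − -3| = 8 m
3–9 s: |Δx| = |9 − 5| = 4 m
9–15 s: |Δx| = |-8 − 9| = 17 m
Total path = 29 m; average speed = 29/15 = 29/15 m/s.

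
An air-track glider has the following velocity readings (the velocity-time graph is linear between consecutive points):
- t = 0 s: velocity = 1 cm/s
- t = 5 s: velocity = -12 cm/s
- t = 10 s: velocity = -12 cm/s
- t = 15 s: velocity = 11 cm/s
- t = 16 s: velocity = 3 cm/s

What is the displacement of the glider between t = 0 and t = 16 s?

-83 cm

Net displacement equals the area under the velocity-time graph (areas below the axis count negative).
0–5 s: ½(1 + -12)(5) = -27.5 cm
5–10 s: -12 × 5 = -60 cm
10–15 s: ½(-12 + 11)(5) = -2.5 cm
15–16 s: ½(11 + 3)(1) = 7 cm
Net displacement = -83 cm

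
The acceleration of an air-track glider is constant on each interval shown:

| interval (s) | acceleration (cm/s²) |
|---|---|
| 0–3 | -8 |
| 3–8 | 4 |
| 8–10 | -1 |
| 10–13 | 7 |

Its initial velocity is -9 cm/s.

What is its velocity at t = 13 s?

Δv equals the area under the a-t graph; then v = v₀ + Δv.
0–3 s: -8 × 3 = -24 cm/s
3–8 s: 4 × 5 = 20 cm/s
8–10 s: -1 × 2 = -2 cm/s
10–13 s: 7 × 3 = 21 cm/s
Δv = 15 cm/s, so v(13) = -9 + (15) = 6 cm/s.

6 cm/s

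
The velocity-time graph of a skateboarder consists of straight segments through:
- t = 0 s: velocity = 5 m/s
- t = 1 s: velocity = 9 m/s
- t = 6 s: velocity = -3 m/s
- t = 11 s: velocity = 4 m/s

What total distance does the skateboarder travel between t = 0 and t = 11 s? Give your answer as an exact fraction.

Distance (not displacement) is the total path length: add the absolute areas under v-t.
0–1 s: |½(5 + 9)(1)| = 7 m
1–6 s: v = 0 at t = 4.75 s; triangle areas 16.875 + 1.875 = 18.75 m
6–11 s: v = 0 at t = 57/7 s; triangle areas 45/14 + 40/7 = 125/14 m
Total distance = 971/28 m

971/28 m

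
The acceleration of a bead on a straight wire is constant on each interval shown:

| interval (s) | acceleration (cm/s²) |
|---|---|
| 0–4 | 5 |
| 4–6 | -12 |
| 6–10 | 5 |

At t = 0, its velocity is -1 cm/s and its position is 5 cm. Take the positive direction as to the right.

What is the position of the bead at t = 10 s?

On each constant-a segment, Δv = aΔt and Δx = v₀Δt + ½aΔt²; chain segment to segment.
0–4 s: v starts -1 cm/s; Δx = -1·4 + ½·5·4² = 36 cm; v ends 19 cm/s.
4–6 s: v starts 19 cm/s; Δx = 19·2 + ½·-12·2² = 14 cm; v ends -5 cm/s.
6–10 s: v starts -5 cm/s; Δx = -5·4 + ½·5·4² = 20 cm; v ends 15 cm/s.
x(10) = 5 + Σ Δx = 75 cm.

75 cm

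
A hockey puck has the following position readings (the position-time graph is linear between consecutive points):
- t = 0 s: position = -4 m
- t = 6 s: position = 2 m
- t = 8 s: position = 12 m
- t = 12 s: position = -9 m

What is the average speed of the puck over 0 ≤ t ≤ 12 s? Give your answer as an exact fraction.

Average speed = (total path length)/(elapsed time); on a piecewise-linear x-t graph the path length is Σ|Δx|.
0–6 s: |Δx| = |2 − -4| = 6 m
6–8 s: |Δx| = |12 − 2| = 10 m
8–12 s: |Δx| = |-9 − 12| = 21 m
Total path = 37 m; average speed = 37/12 = 37/12 m/s.

37/12 m/s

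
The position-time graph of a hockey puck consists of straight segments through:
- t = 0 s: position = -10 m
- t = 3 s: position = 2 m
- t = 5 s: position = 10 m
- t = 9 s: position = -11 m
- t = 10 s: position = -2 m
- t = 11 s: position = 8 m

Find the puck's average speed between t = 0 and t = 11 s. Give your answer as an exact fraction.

60/11 m/s

Average speed = (total path length)/(elapsed time); on a piecewise-linear x-t graph the path length is Σ|Δx|.
0–3 s: |Δx| = |2 − -10| = 12 m
3–5 s: |Δx| = |10 − 2| = 8 m
5–9 s: |Δx| = |-11 − 10| = 21 m
9–10 s: |Δx| = |-2 − -11| = 9 m
10–11 s: |Δx| = |8 − -2| = 10 m
Total path = 60 m; average speed = 60/11 = 60/11 m/s.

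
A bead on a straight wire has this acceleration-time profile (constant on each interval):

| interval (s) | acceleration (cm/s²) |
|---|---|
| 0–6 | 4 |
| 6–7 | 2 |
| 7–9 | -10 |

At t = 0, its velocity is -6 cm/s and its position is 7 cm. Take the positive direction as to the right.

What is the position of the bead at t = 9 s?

On each constant-a segment, Δv = aΔt and Δx = v₀Δt + ½aΔt²; chain segment to segment.
0–6 s: v starts -6 cm/s; Δx = -6·6 + ½·4·6² = 36 cm; v ends 18 cm/s.
6–7 s: v starts 18 cm/s; Δx = 18·1 + ½·2·1² = 19 cm; v ends 20 cm/s.
7–9 s: v starts 20 cm/s; Δx = 20·2 + ½·-10·2² = 20 cm; v ends 0 cm/s.
x(9) = 7 + Σ Δx = 82 cm.

82 cm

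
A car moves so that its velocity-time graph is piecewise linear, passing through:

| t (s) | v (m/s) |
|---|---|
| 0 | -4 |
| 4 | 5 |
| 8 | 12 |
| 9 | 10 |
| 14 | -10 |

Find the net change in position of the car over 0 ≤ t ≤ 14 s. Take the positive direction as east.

Net displacement equals the area under the velocity-time graph (areas below the axis count negative).
0–4 s: ½(-4 + 5)(4) = 2 m
4–8 s: ½(5 + 12)(4) = 34 m
8–9 s: ½(12 + 10)(1) = 11 m
9–14 s: ½(10 + -10)(5) = 0 m
Net displacement = 47 m

47 m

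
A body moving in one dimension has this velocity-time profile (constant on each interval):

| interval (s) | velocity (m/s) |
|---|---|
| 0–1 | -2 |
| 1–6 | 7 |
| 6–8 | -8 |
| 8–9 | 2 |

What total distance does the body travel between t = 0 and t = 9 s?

55 m

Distance (not displacement) is the total path length: add the absolute areas under v-t.
0–1 s: |-2| × 1 = 2 m
1–6 s: |7| × 5 = 35 m
6–8 s: |-8| × 2 = 16 m
8–9 s: |2| × 1 = 2 m
Total distance = 55 m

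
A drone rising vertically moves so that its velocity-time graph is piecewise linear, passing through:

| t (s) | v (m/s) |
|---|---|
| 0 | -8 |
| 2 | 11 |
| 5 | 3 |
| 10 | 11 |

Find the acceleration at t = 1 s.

9.5 m/s²

Acceleration is the slope of the v-t graph on 0–2 s: (11 − -8)/(2 − 0) = 9.5 m/s².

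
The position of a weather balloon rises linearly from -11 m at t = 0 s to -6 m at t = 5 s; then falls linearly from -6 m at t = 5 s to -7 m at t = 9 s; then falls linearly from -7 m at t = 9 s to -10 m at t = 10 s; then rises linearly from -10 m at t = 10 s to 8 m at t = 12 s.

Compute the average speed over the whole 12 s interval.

Average speed = (total path length)/(elapsed time); on a piecewise-linear x-t graph the path length is Σ|Δx|.
0–5 s: |Δx| = |-6 − -11| = 5 m
5–9 s: |Δx| = |-7 − -6| = 1 m
9–10 s: |Δx| = |-10 − -7| = 3 m
10–12 s: |Δx| = |8 − -10| = 18 m
Total path = 27 m; average speed = 27/12 = 2.25 m/s.

2.25 m/s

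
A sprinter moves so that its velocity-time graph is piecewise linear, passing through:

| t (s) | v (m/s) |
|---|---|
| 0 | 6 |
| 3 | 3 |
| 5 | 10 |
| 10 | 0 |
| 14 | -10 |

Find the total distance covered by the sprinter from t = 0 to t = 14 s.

Total distance travelled is ∫|v| dt — sum the magnitudes of each area piece.
0–3 s: |½(6 + 3)(3)| = 13.5 m
3–5 s: |½(3 + 10)(2)| = 13 m
5–10 s: |½(10 + 0)(5)| = 25 m
10–14 s: |½(0 + -10)(4)| = 20 m
Total distance = 71.5 m

71.5 m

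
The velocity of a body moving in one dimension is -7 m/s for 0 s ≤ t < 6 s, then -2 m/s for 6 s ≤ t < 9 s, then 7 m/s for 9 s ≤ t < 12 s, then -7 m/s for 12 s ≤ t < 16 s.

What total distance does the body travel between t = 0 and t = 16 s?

97 m

Distance (not displacement) is the total path length: add the absolute areas under v-t.
0–6 s: |-7| × 6 = 42 m
6–9 s: |-2| × 3 = 6 m
9–12 s: |7| × 3 = 21 m
12–16 s: |-7| × 4 = 28 m
Total distance = 97 m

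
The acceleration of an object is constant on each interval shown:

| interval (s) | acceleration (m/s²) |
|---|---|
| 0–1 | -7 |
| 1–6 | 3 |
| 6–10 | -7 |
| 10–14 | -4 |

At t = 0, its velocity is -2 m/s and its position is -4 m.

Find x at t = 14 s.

-169 m

On each constant-a segment, Δv = aΔt and Δx = v₀Δt + ½aΔt²; chain segment to segment.
0–1 s: v starts -2 m/s; Δx = -2·1 + ½·-7·1² = -5.5 m; v ends -9 m/s.
1–6 s: v starts -9 m/s; Δx = -9·5 + ½·3·5² = -7.5 m; v ends 6 m/s.
6–10 s: v starts 6 m/s; Δx = 6·4 + ½·-7·4² = -32 m; v ends -22 m/s.
10–14 s: v starts -22 m/s; Δx = -22·4 + ½·-4·4² = -120 m; v ends -38 m/s.
x(14) = -4 + Σ Δx = -169 m.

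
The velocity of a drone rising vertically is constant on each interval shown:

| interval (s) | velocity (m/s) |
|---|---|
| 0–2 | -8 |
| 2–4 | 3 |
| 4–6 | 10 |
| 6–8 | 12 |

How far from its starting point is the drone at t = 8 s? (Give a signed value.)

34 m

Net displacement equals the area under the velocity-time graph (areas below the axis count negative).
0–2 s: -8 × 2 = -16 m
2–4 s: 3 × 2 = 6 m
4–6 s: 10 × 2 = 20 m
6–8 s: 12 × 2 = 24 m
Net displacement = 34 m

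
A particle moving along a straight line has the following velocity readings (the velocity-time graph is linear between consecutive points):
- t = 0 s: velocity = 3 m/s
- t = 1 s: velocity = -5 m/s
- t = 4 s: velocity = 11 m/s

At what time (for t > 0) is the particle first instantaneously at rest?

t = 0.375 s

v changes sign on 0–1 s (from 3 to -5); the graph is linear there, so v = 0 at t = 0 + (-3)·(1 − 0)/(-5 − 3) = 0.375 s.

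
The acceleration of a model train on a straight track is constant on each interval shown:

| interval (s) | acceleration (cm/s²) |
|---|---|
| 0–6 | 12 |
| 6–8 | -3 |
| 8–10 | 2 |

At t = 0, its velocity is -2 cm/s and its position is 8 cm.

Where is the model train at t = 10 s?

On each constant-a segment, Δv = aΔt and Δx = v₀Δt + ½aΔt²; chain segment to segment.
0–6 s: v starts -2 cm/s; Δx = -2·6 + ½·12·6² = 204 cm; v ends 70 cm/s.
6–8 s: v starts 70 cm/s; Δx = 70·2 + ½·-3·2² = 134 cm; v ends 64 cm/s.
8–10 s: v starts 64 cm/s; Δx = 64·2 + ½·2·2² = 132 cm; v ends 68 cm/s.
x(10) = 8 + Σ Δx = 478 cm.

478 cm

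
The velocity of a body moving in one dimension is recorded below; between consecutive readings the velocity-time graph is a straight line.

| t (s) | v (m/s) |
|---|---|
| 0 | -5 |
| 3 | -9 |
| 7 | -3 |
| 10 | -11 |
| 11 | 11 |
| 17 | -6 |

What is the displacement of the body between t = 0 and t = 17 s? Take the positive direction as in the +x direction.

-51 m

Displacement is the signed area under the v-t curve.
0–3 s: ½(-5 + -9)(3) = -21 m
3–7 s: ½(-9 + -3)(4) = -24 m
7–10 s: ½(-3 + -11)(3) = -21 m
10–11 s: ½(-11 + 11)(1) = 0 m
11–17 s: ½(11 + -6)(6) = 15 m
Net displacement = -51 m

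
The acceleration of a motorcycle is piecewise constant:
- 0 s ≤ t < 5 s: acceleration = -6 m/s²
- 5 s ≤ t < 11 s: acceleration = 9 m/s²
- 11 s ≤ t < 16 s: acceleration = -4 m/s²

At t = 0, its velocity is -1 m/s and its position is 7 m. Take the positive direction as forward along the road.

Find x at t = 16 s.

On each constant-a segment, Δv = aΔt and Δx = v₀Δt + ½aΔt²; chain segment to segment.
0–5 s: v starts -1 m/s; Δx = -1·5 + ½·-6·5² = -80 m; v ends -31 m/s.
5–11 s: v starts -31 m/s; Δx = -31·6 + ½·9·6² = -24 m; v ends 23 m/s.
11–16 s: v starts 23 m/s; Δx = 23·5 + ½·-4·5² = 65 m; v ends 3 m/s.
x(16) = 7 + Σ Δx = -32 m.

-32 m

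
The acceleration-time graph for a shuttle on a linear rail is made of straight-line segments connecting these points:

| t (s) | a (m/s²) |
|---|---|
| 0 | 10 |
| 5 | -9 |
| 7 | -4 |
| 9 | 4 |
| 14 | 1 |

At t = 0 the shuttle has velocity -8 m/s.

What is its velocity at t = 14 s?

-6 m/s

Δv equals the area under the a-t graph; then v = v₀ + Δv.
0–5 s: ½(10 + -9)(5) = 2.5 m/s
5–7 s: ½(-9 + -4)(2) = -13 m/s
7–9 s: ½(-4 + 4)(2) = 0 m/s
9–14 s: ½(4 + 1)(5) = 12.5 m/s
Δv = 2 m/s, so v(14) = -8 + (2) = -6 m/s.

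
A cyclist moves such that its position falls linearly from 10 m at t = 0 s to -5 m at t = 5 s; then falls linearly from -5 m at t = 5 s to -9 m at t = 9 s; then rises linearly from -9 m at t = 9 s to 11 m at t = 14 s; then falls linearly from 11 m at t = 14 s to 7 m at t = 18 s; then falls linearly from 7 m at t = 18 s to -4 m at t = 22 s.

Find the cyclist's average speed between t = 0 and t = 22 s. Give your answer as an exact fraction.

Average speed = (total path length)/(elapsed time); on a piecewise-linear x-t graph the path length is Σ|Δx|.
0–5 s: |Δx| = |-5 − 10| = 15 m
5–9 s: |Δx| = |-9 − -5| = 4 m
9–14 s: |Δx| = |11 − -9| = 20 m
14–18 s: |Δx| = |7 − 11| = 4 m
18–22 s: |Δx| = |-4 − 7| = 11 m
Total path = 54 m; average speed = 54/22 = 27/11 m/s.

27/11 m/s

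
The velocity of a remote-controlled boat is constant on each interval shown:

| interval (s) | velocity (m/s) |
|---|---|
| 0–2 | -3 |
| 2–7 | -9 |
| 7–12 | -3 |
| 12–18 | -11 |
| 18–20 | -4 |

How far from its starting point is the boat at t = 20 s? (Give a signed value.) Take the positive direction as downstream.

-140 m

Displacement is the signed area under the v-t curve.
0–2 s: -3 × 2 = -6 m
2–7 s: -9 × 5 = -45 m
7–12 s: -3 × 5 = -15 m
12–18 s: -11 × 6 = -66 m
18–20 s: -4 × 2 = -8 m
Net displacement = -140 m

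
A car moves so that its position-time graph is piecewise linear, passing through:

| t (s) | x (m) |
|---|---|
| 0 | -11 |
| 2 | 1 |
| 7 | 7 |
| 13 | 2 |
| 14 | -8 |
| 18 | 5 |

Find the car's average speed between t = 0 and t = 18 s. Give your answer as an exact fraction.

Average speed = (total path length)/(elapsed time); on a piecewise-linear x-t graph the path length is Σ|Δx|.
0–2 s: |Δx| = |1 − -11| = 12 m
2–7 s: |Δx| = |7 − 1| = 6 m
7–13 s: |Δx| = |2 − 7| = 5 m
13–14 s: |Δx| = |-8 − 2| = 10 m
14–18 s: |Δx| = |5 − -8| = 13 m
Total path = 46 m; average speed = 46/18 = 23/9 m/s.

23/9 m/s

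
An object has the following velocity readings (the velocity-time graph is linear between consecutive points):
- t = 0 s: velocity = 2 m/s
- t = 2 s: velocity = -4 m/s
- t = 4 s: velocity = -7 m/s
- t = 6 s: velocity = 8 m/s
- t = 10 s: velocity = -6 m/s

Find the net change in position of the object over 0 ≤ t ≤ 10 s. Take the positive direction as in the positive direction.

-8 m

Net displacement equals the area under the velocity-time graph (areas below the axis count negative).
0–2 s: ½(2 + -4)(2) = -2 m
2–4 s: ½(-4 + -7)(2) = -11 m
4–6 s: ½(-7 + 8)(2) = 1 m
6–10 s: ½(8 + -6)(4) = 4 m
Net displacement = -8 m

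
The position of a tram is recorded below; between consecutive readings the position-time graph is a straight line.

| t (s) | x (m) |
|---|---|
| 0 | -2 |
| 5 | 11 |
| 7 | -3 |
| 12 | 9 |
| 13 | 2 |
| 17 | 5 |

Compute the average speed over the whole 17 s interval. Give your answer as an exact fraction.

Average speed = (total path length)/(elapsed time); on a piecewise-linear x-t graph the path length is Σ|Δx|.
0–5 s: |Δx| = |11 − -2| = 13 m
5–7 s: |Δx| = |-3 − 11| = 14 m
7–12 s: |Δx| = |9 − -3| = 12 m
12–13 s: |Δx| = |2 − 9| = 7 m
13–17 s: |Δx| = |5 − 2| = 3 m
Total path = 49 m; average speed = 49/17 = 49/17 m/s.

49/17 m/s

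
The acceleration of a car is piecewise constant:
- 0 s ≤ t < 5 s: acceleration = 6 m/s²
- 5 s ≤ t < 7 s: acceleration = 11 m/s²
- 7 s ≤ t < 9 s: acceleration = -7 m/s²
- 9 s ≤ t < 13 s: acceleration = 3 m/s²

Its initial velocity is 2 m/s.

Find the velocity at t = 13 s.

Δv equals the area under the a-t graph; then v = v₀ + Δv.
0–5 s: 6 × 5 = 30 m/s
5–7 s: 11 × 2 = 22 m/s
7–9 s: -7 × 2 = -14 m/s
9–13 s: 3 × 4 = 12 m/s
Δv = 50 m/s, so v(13) = 2 + (50) = 52 m/s.

52 m/s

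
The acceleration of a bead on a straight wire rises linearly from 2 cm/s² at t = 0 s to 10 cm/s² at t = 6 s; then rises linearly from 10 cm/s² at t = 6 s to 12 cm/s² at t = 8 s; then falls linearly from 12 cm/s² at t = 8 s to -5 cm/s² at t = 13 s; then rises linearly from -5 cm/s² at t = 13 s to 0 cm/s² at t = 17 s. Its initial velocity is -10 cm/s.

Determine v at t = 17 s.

Δv equals the area under the a-t graph; then v = v₀ + Δv.
0–6 s: ½(2 + 10)(6) = 36 cm/s
6–8 s: ½(10 + 12)(2) = 22 cm/s
8–13 s: ½(12 + -5)(5) = 17.5 cm/s
13–17 s: ½(-5 + 0)(4) = -10 cm/s
Δv = 65.5 cm/s, so v(17) = -10 + (65.5) = 55.5 cm/s.

55.5 cm/s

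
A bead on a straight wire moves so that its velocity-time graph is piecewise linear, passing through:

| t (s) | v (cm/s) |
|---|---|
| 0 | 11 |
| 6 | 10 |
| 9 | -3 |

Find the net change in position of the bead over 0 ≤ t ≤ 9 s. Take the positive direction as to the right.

73.5 cm

Displacement is the signed area under the v-t curve.
0–6 s: ½(11 + 10)(6) = 63 cm
6–9 s: ½(10 + -3)(3) = 10.5 cm
Net displacement = 73.5 cm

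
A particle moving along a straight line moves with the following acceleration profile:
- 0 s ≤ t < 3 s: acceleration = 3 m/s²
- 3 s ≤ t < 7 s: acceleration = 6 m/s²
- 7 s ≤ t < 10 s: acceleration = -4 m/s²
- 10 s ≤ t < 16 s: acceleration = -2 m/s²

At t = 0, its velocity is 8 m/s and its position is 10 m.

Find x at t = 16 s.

On each constant-a segment, Δv = aΔt and Δx = v₀Δt + ½aΔt²; chain segment to segment.
0–3 s: v starts 8 m/s; Δx = 8·3 + ½·3·3² = 37.5 m; v ends 17 m/s.
3–7 s: v starts 17 m/s; Δx = 17·4 + ½·6·4² = 116 m; v ends 41 m/s.
7–10 s: v starts 41 m/s; Δx = 41·3 + ½·-4·3² = 105 m; v ends 29 m/s.
10–16 s: v starts 29 m/s; Δx = 29·6 + ½·-2·6² = 138 m; v ends 17 m/s.
x(16) = 10 + Σ Δx = 406.5 m.

406.5 m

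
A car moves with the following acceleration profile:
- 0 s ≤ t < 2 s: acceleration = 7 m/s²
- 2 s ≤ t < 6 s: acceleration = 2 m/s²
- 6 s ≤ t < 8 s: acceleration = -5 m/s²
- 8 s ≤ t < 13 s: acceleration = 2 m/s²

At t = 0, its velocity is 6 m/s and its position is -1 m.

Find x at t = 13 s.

282 m

On each constant-a segment, Δv = aΔt and Δx = v₀Δt + ½aΔt²; chain segment to segment.
0–2 s: v starts 6 m/s; Δx = 6·2 + ½·7·2² = 26 m; v ends 20 m/s.
2–6 s: v starts 20 m/s; Δx = 20·4 + ½·2·4² = 96 m; v ends 28 m/s.
6–8 s: v starts 28 m/s; Δx = 28·2 + ½·-5·2² = 46 m; v ends 18 m/s.
8–13 s: v starts 18 m/s; Δx = 18·5 + ½·2·5² = 115 m; v ends 28 m/s.
x(13) = -1 + Σ Δx = 282 m.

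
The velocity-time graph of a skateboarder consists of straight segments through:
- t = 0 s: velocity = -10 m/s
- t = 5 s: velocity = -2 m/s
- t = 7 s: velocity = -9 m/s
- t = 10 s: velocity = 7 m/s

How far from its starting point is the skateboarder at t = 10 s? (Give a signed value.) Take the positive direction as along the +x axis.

-44 m

Displacement is the signed area under the v-t curve.
0–5 s: ½(-10 + -2)(5) = -30 m
5–7 s: ½(-2 + -9)(2) = -11 m
7–10 s: ½(-9 + 7)(3) = -3 m
Net displacement = -44 m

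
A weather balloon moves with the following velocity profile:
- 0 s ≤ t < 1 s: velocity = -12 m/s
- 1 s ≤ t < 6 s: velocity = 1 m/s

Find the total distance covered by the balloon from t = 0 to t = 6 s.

Distance (not displacement) is the total path length: add the absolute areas under v-t.
0–1 s: |-12| × 1 = 12 m
1–6 s: |1| × 5 = 5 m
Total distance = 17 m

17 m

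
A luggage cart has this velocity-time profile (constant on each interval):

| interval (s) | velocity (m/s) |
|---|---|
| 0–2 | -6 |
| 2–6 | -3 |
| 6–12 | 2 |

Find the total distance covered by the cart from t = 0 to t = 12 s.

36 m

Distance (not displacement) is the total path length: add the absolute areas under v-t.
0–2 s: |-6| × 2 = 12 m
2–6 s: |-3| × 4 = 12 m
6–12 s: |2| × 6 = 12 m
Total distance = 36 m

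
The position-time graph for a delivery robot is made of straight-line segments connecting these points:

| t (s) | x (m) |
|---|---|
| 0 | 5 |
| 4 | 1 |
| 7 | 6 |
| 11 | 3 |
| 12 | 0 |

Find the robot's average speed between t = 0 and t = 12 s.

Average speed = (total path length)/(elapsed time); on a piecewise-linear x-t graph the path length is Σ|Δx|.
0–4 s: |Δx| = |1 − 5| = 4 m
4–7 s: |Δx| = |6 − 1| = 5 m
7–11 s: |Δx| = |3 − 6| = 3 m
11–12 s: |Δx| = |0 − 3| = 3 m
Total path = 15 m; average speed = 15/12 = 1.25 m/s.

1.25 m/s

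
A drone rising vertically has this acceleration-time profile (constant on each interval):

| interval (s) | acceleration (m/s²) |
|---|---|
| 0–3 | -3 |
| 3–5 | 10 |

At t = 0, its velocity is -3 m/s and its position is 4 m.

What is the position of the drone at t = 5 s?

-22.5 m

On each constant-a segment, Δv = aΔt and Δx = v₀Δt + ½aΔt²; chain segment to segment.
0–3 s: v starts -3 m/s; Δx = -3·3 + ½·-3·3² = -22.5 m; v ends -12 m/s.
3–5 s: v starts -12 m/s; Δx = -12·2 + ½·10·2² = -4 m; v ends 8 m/s.
x(5) = 4 + Σ Δx = -22.5 m.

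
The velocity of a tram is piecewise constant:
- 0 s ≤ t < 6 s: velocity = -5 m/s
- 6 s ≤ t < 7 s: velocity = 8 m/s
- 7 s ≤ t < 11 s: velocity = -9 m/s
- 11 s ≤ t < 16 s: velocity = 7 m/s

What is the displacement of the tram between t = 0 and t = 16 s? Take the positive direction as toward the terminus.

-23 m

Displacement is the signed area under the v-t curve.
0–6 s: -5 × 6 = -30 m
6–7 s: 8 × 1 = 8 m
7–11 s: -9 × 4 = -36 m
11–16 s: 7 × 5 = 35 m
Net displacement = -23 m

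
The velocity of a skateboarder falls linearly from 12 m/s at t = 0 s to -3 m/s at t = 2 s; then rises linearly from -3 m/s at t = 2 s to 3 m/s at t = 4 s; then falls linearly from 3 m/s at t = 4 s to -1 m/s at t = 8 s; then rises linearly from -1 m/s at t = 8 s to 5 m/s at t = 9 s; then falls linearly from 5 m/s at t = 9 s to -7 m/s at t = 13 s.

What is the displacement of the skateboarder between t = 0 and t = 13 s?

Net displacement equals the area under the velocity-time graph (areas below the axis count negative).
0–2 s: ½(12 + -3)(2) = 9 m
2–4 s: ½(-3 + 3)(2) = 0 m
4–8 s: ½(3 + -1)(4) = 4 m
8–9 s: ½(-1 + 5)(1) = 2 m
9–13 s: ½(5 + -7)(4) = -4 m
Net displacement = 11 m

11 m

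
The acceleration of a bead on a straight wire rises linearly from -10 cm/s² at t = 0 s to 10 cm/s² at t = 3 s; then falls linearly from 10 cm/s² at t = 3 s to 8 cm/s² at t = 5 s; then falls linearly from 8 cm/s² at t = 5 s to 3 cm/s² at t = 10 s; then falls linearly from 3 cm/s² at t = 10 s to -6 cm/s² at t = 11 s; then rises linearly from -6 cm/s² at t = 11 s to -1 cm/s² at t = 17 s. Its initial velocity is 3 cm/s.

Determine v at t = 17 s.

26 cm/s

Δv equals the area under the a-t graph; then v = v₀ + Δv.
0–3 s: ½(-10 + 10)(3) = 0 cm/s
3–5 s: ½(10 + 8)(2) = 18 cm/s
5–10 s: ½(8 + 3)(5) = 27.5 cm/s
10–11 s: ½(3 + -6)(1) = -1.5 cm/s
11–17 s: ½(-6 + -1)(6) = -21 cm/s
Δv = 23 cm/s, so v(17) = 3 + (23) = 26 cm/s.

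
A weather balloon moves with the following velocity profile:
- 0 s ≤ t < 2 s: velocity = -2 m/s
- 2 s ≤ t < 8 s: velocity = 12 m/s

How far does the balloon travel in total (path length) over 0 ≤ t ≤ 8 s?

76 m

Total distance travelled is ∫|v| dt — sum the magnitudes of each area piece.
0–2 s: |-2| × 2 = 4 m
2–8 s: |12| × 6 = 72 m
Total distance = 76 m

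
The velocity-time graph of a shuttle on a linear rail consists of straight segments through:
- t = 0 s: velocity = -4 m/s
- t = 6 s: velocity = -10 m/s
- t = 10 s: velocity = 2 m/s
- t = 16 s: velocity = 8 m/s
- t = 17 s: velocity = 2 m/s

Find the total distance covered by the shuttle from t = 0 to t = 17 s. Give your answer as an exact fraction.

Distance (not displacement) is the total path length: add the absolute areas under v-t.
0–6 s: |½(-4 + -10)(6)| = 42 m
6–10 s: v = 0 at t = 28/3 s; triangle areas 50/3 + 2/3 = 52/3 m
10–16 s: |½(2 + 8)(6)| = 30 m
16–17 s: |½(8 + 2)(1)| = 5 m
Total distance = 283/3 m

283/3 m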